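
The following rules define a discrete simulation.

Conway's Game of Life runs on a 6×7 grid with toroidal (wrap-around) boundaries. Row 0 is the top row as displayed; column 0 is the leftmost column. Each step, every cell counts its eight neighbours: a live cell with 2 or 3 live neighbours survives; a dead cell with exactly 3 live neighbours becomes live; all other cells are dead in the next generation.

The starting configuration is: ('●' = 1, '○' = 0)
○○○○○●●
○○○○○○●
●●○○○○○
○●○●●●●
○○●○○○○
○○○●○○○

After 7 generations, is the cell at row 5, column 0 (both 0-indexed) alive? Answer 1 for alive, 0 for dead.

0) ○○○○○●●
○○○○○○●
●●○○○○○
○●○●●●●
○○●○○○○
○○○●○○○
1) ○○○○○●●
○○○○○●●
○●●○●○○
○●○●●●●
○○●○○●○
○○○○○○○
2) ○○○○○●●
●○○○●○●
○●●○○○○
●●○○○○●
○○●●○●●
○○○○○●●
3) ○○○○●○○
●●○○○○●
○○●○○●○
○○○●○●●
○●●○●○○
●○○○○○○
4) ○●○○○○●
●●○○○●●
○●●○●●○
○●○●○●●
●●●●●●●
○●○●○○○
5) ○●○○○●●
○○○○●○○
○○○●○○○
○○○○○○○
○○○○○○○
○○○●○○○
6) ○○○○●●○
○○○○●●○
○○○○○○○
○○○○○○○
○○○○○○○
○○○○○○○
7) ○○○○●●○
○○○○●●○
○○○○○○○
○○○○○○○
○○○○○○○
○○○○○○○

0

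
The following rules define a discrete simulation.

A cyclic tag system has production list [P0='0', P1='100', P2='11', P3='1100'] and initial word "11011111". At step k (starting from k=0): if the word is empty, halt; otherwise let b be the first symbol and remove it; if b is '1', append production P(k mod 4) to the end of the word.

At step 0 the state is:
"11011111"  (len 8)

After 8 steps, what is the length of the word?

18

step 0: "11011111"  (len 8)
step 1: "10111110"  (len 8)
step 2: "0111110100"  (len 10)
step 3: "111110100"  (len 9)
step 4: "111101001100"  (len 12)
step 5: "111010011000"  (len 12)
step 6: "11010011000100"  (len 14)
step 7: "101001100010011"  (len 15)
step 8: "010011000100111100"  (len 18)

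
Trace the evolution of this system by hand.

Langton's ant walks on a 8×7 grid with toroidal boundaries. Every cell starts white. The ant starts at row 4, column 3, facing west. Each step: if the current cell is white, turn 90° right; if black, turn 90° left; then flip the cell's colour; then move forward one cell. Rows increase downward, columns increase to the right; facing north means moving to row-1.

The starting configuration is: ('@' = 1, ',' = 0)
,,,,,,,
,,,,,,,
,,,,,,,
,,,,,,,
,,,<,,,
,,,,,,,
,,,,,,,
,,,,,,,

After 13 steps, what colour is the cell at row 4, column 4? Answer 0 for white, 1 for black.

1

0) ,,,,,,,
,,,,,,,
,,,,,,,
,,,,,,,
,,,<,,,
,,,,,,,
,,,,,,,
,,,,,,,
1) ,,,,,,,
,,,,,,,
,,,,,,,
,,,^,,,
,,,@,,,
,,,,,,,
,,,,,,,
,,,,,,,
2) ,,,,,,,
,,,,,,,
,,,,,,,
,,,@>,,
,,,@,,,
,,,,,,,
,,,,,,,
,,,,,,,
3) ,,,,,,,
,,,,,,,
,,,,,,,
,,,@@,,
,,,@v,,
,,,,,,,
,,,,,,,
,,,,,,,
4) ,,,,,,,
,,,,,,,
,,,,,,,
,,,@@,,
,,,<@,,
,,,,,,,
,,,,,,,
,,,,,,,
5) ,,,,,,,
,,,,,,,
,,,,,,,
,,,@@,,
,,,,@,,
,,,v,,,
,,,,,,,
,,,,,,,
6) ,,,,,,,
,,,,,,,
,,,,,,,
,,,@@,,
,,,,@,,
,,<@,,,
,,,,,,,
,,,,,,,
7) ,,,,,,,
,,,,,,,
,,,,,,,
,,,@@,,
,,^,@,,
,,@@,,,
,,,,,,,
,,,,,,,
8) ,,,,,,,
,,,,,,,
,,,,,,,
,,,@@,,
,,@>@,,
,,@@,,,
,,,,,,,
,,,,,,,
9) ,,,,,,,
,,,,,,,
,,,,,,,
,,,@@,,
,,@@@,,
,,@v,,,
,,,,,,,
,,,,,,,
10) ,,,,,,,
,,,,,,,
,,,,,,,
,,,@@,,
,,@@@,,
,,@,>,,
,,,,,,,
,,,,,,,
11) ,,,,,,,
,,,,,,,
,,,,,,,
,,,@@,,
,,@@@,,
,,@,@,,
,,,,v,,
,,,,,,,
12) ,,,,,,,
,,,,,,,
,,,,,,,
,,,@@,,
,,@@@,,
,,@,@,,
,,,<@,,
,,,,,,,
13) ,,,,,,,
,,,,,,,
,,,,,,,
,,,@@,,
,,@@@,,
,,@^@,,
,,,@@,,
,,,,,,,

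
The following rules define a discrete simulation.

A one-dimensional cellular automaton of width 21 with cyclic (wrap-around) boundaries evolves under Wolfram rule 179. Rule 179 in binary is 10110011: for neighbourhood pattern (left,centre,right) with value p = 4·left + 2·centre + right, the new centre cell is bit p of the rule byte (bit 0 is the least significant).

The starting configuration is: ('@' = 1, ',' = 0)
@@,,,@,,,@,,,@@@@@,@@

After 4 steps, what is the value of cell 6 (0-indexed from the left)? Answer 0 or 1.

0

t=0: @@,,,@,,,@,,,@@@@@,@@
t=1: @,@@@,@@@,@@@,@@@,@,@
t=2: ,@,@,@,@,@,@,@,@,@,@,
t=3: @,@,@,@,@,@,@,@,@,@,@
t=4: ,@,@,@,@,@,@,@,@,@,@,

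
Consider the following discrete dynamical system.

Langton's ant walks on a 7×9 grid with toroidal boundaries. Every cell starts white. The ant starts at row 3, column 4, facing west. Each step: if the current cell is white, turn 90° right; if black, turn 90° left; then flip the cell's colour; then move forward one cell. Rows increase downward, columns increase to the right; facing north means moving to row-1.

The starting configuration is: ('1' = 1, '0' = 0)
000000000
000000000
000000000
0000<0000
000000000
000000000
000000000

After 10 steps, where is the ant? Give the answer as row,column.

4,5

t=0: 000000000
000000000
000000000
0000<0000
000000000
000000000
000000000
t=1: 000000000
000000000
0000^0000
000010000
000000000
000000000
000000000
t=2: 000000000
000000000
00001>000
000010000
000000000
000000000
000000000
t=3: 000000000
000000000
000011000
00001v000
000000000
000000000
000000000
t=4: 000000000
000000000
000011000
0000<1000
000000000
000000000
000000000
t=5: 000000000
000000000
000011000
000001000
0000v0000
000000000
000000000
t=6: 000000000
000000000
000011000
000001000
000<10000
000000000
000000000
t=7: 000000000
000000000
000011000
000^01000
000110000
000000000
000000000
t=8: 000000000
000000000
000011000
0001>1000
000110000
000000000
000000000
t=9: 000000000
000000000
000011000
000111000
0001v0000
000000000
000000000
t=10: 000000000
000000000
000011000
000111000
00010>000
000000000
000000000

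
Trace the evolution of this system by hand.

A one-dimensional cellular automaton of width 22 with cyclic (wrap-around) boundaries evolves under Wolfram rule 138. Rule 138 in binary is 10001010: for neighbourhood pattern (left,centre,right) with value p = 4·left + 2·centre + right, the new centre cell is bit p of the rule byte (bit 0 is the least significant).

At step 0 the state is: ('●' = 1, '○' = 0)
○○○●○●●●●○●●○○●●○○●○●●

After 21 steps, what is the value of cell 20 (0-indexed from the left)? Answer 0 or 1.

t=0: ○○○●○●●●●○●●○○●●○○●○●●
t=1: ○○●○○●●●○○●○○●●○○●○○●○
t=2: ○●○○●●●○○●○○●●○○●○○●○○
t=3: ●○○●●●○○●○○●●○○●○○●○○○
t=4: ○○●●●○○●○○●●○○●○○●○○○●
t=5: ○●●●○○●○○●●○○●○○●○○○●○
t=6: ●●●○○●○○●●○○●○○●○○○●○○
t=7: ●●○○●○○●●○○●○○●○○○●○○●
t=8: ●○○●○○●●○○●○○●○○○●○○●●
t=9: ○○●○○●●○○●○○●○○○●○○●●●
t=10: ○●○○●●○○●○○●○○○●○○●●●○
t=11: ●○○●●○○●○○●○○○●○○●●●○○
t=12: ○○●●○○●○○●○○○●○○●●●○○●
t=13: ○●●○○●○○●○○○●○○●●●○○●○
t=14: ●●○○●○○●○○○●○○●●●○○●○○
t=15: ●○○●○○●○○○●○○●●●○○●○○●
t=16: ○○●○○●○○○●○○●●●○○●○○●●
t=17: ○●○○●○○○●○○●●●○○●○○●●○
t=18: ●○○●○○○●○○●●●○○●○○●●○○
t=19: ○○●○○○●○○●●●○○●○○●●○○●
t=20: ○●○○○●○○●●●○○●○○●●○○●○
t=21: ●○○○●○○●●●○○●○○●●○○●○○

0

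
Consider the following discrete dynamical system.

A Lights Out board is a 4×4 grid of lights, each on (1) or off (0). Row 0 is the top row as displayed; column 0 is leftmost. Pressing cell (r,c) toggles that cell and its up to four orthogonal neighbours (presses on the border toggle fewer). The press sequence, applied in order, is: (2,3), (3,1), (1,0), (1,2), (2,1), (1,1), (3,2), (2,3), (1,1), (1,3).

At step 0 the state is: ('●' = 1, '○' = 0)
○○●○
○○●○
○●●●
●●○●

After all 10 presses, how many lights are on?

step 0: ○○●○
○○●○
○●●●
●●○●
step 1: ○○●○
○○●●
○●○○
●●○○
step 2: ○○●○
○○●●
○○○○
○○●○
step 3: ●○●○
●●●●
●○○○
○○●○
step 4: ●○○○
●○○○
●○●○
○○●○
step 5: ●○○○
●●○○
○●○○
○●●○
step 6: ●●○○
○○●○
○○○○
○●●○
step 7: ●●○○
○○●○
○○●○
○○○●
step 8: ●●○○
○○●●
○○○●
○○○○
step 9: ●○○○
●●○●
○●○●
○○○○
step 10: ●○○●
●●●○
○●○○
○○○○

6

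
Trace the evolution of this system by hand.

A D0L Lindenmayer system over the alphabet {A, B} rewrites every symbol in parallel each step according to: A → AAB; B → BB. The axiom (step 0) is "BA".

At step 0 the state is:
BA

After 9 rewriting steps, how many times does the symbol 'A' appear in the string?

step 0: BA
step 1: BBAAB
step 2: BBBBAABAABBB
step 3: BBBBBBBBAABAABBBAABAABBBBBBB
step 4: BBBBBBBBBBBBBBBBAABAABBBAABAABBBBBBBAABAABBBAABAABBBBBBBBBBBBBBB
step 5: BBBBBBBBBBBBBBBBBBBBBBBBBBBBBBBBAABAABBBAABAABBBBBBBAABAAB…BBAABAABBBBBBBAABAABBBAABAABBBBBBBBBBBBBBBBBBBBBBBBBBBBBBB  (len 144)
step 6: BBBBBBBBBBBBBBBBBBBBBBBBBBBBBBBBBBBBBBBBBBBBBBBBBBBBBBBBBB…BBBBBBBBBBBBBBBBBBBBBBBBBBBBBBBBBBBBBBBBBBBBBBBBBBBBBBBBBB  (len 320)
step 7: BBBBBBBBBBBBBBBBBBBBBBBBBBBBBBBBBBBBBBBBBBBBBBBBBBBBBBBBBB…BBBBBBBBBBBBBBBBBBBBBBBBBBBBBBBBBBBBBBBBBBBBBBBBBBBBBBBBBB  (len 704)
step 8: BBBBBBBBBBBBBBBBBBBBBBBBBBBBBBBBBBBBBBBBBBBBBBBBBBBBBBBBBB…BBBBBBBBBBBBBBBBBBBBBBBBBBBBBBBBBBBBBBBBBBBBBBBBBBBBBBBBBB  (len 1536)
step 9: BBBBBBBBBBBBBBBBBBBBBBBBBBBBBBBBBBBBBBBBBBBBBBBBBBBBBBBBBB…BBBBBBBBBBBBBBBBBBBBBBBBBBBBBBBBBBBBBBBBBBBBBBBBBBBBBBBBBB  (len 3328)

512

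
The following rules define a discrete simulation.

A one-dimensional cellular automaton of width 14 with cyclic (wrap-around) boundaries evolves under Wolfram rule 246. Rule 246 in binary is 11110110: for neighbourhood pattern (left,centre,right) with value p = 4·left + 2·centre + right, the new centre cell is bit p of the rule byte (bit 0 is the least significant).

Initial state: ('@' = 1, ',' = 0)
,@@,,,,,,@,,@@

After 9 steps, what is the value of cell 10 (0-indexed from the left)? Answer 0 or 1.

[0] ,@@,,,,,,@,,@@
[1] @,@@,,,,@@@@,@
[2] @@,@@,,@,@@@@,
[3] ,@@,@@@@@,@@@@
[4] @,@@,@@@@@,@@@
[5] @@,@@,@@@@@,@@
[6] @@@,@@,@@@@@,@
[7] @@@@,@@,@@@@@,
[8] ,@@@@,@@,@@@@@
[9] @,@@@@,@@,@@@@

1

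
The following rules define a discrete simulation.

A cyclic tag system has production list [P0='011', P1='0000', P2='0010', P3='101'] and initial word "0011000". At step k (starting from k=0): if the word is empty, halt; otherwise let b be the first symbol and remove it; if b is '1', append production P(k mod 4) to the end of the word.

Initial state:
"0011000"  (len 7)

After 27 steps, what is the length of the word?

5

0) "0011000"  (len 7)
1) "011000"  (len 6)
2) "11000"  (len 5)
3) "10000010"  (len 8)
4) "0000010101"  (len 10)
5) "000010101"  (len 9)
6) "00010101"  (len 8)
7) "0010101"  (len 7)
8) "010101"  (len 6)
9) "10101"  (len 5)
10) "01010000"  (len 8)
11) "1010000"  (len 7)
12) "010000101"  (len 9)
13) "10000101"  (len 8)
14) "00001010000"  (len 11)
15) "0001010000"  (len 10)
16) "001010000"  (len 9)
17) "01010000"  (len 8)
18) "1010000"  (len 7)
19) "0100000010"  (len 10)
20) "100000010"  (len 9)
21) "00000010011"  (len 11)
22) "0000010011"  (len 10)
23) "000010011"  (len 9)
24) "00010011"  (len 8)
25) "0010011"  (len 7)
26) "010011"  (len 6)
27) "10011"  (len 5)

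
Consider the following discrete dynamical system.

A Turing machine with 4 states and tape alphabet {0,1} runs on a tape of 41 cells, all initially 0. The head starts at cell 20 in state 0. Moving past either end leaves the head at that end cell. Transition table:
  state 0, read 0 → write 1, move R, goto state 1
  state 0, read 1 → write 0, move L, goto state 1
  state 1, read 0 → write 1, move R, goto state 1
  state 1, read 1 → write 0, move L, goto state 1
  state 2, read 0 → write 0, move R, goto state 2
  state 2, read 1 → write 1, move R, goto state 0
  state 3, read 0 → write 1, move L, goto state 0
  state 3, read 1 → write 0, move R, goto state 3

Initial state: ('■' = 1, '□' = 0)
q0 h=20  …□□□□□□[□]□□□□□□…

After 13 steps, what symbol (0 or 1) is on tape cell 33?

0

0) q0 h=20  …□□□□□□[□]□□□□□□…
1) q1 h=21  …□□□□□■[□]□□□□□□…
2) q1 h=22  …□□□□■■[□]□□□□□□…
3) q1 h=23  …□□□■■■[□]□□□□□□…
4) q1 h=24  …□□■■■■[□]□□□□□□…
5) q1 h=25  …□■■■■■[□]□□□□□□…
6) q1 h=26  …■■■■■■[□]□□□□□□…
7) q1 h=27  …■■■■■■[□]□□□□□□…
8) q1 h=28  …■■■■■■[□]□□□□□□…
9) q1 h=29  …■■■■■■[□]□□□□□□…
10) q1 h=30  …■■■■■■[□]□□□□□□…
11) q1 h=31  …■■■■■■[□]□□□□□□…
12) q1 h=32  …■■■■■■[□]□□□□□□…
13) q1 h=33  …■■■■■■[□]□□□□□□…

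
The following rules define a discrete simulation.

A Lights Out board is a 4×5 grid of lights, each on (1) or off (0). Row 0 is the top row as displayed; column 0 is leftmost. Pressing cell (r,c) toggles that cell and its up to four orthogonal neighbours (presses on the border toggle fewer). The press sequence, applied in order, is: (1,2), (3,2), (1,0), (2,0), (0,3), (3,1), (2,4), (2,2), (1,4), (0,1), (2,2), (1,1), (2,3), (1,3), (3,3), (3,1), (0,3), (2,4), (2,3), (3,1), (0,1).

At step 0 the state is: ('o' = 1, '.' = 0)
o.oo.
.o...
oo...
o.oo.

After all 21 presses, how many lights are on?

10

[0] o.oo.
.o...
oo...
o.oo.
[1] o..o.
..oo.
ooo..
o.oo.
[2] o..o.
..oo.
oo...
oo...
[3] ...o.
oooo.
.o...
oo...
[4] ...o.
.ooo.
o....
.o...
[5] ..o.o
.oo..
o....
.o...
[6] ..o.o
.oo..
oo...
o.o..
[7] ..o.o
.oo.o
oo.oo
o.o.o
[8] ..o.o
.o..o
o.o.o
o...o
[9] ..o..
.o.o.
o.o..
o...o
[10] oo...
...o.
o.o..
o...o
[11] oo...
..oo.
oo.o.
o.o.o
[12] o....
oo.o.
o..o.
o.o.o
[13] o....
oo...
o.o.o
o.ooo
[14] o..o.
ooooo
o.ooo
o.ooo
[15] o..o.
ooooo
o.o.o
o....
[16] o..o.
ooooo
ooo.o
.oo..
[17] o.o.o
ooo.o
ooo.o
.oo..
[18] o.o.o
ooo..
oooo.
.oo.o
[19] o.o.o
oooo.
oo..o
.oooo
[20] o.o.o
oooo.
o...o
o..oo
[21] .o..o
o.oo.
o...o
o..oo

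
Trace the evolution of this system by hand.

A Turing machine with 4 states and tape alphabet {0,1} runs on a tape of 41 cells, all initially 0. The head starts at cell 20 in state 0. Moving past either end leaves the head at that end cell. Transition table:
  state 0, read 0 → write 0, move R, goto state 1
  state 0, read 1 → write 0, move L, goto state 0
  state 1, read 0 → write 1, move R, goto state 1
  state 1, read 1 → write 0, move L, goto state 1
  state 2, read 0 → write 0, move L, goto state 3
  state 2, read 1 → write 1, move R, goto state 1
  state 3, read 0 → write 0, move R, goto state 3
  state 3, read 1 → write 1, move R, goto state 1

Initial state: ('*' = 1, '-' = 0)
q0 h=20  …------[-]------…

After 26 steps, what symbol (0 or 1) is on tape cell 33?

gen 0: q0 h=20  …------[-]------…
gen 1: q1 h=21  …------[-]------…
gen 2: q1 h=22  …-----*[-]------…
gen 3: q1 h=23  …----**[-]------…
gen 4: q1 h=24  …---***[-]------…
gen 5: q1 h=25  …--****[-]------…
gen 6: q1 h=26  …-*****[-]------…
gen 7: q1 h=27  …******[-]------…
gen 8: q1 h=28  …******[-]------…
gen 9: q1 h=29  …******[-]------…
gen 10: q1 h=30  …******[-]------…
gen 11: q1 h=31  …******[-]------…
gen 12: q1 h=32  …******[-]------…
gen 13: q1 h=33  …******[-]------…
gen 14: q1 h=34  …******[-]------|
gen 15: q1 h=35  …******[-]-----|
gen 16: q1 h=36  …******[-]----|
gen 17: q1 h=37  …******[-]---|
gen 18: q1 h=38  …******[-]--|
gen 19: q1 h=39  …******[-]-|
gen 20: q1 h=40  …******[-]|
gen 21: q1 h=40  …******[*]|
gen 22: q1 h=39  …******[*]-|
gen 23: q1 h=38  …******[*]--|
gen 24: q1 h=37  …******[*]---|
gen 25: q1 h=36  …******[*]----|
gen 26: q1 h=35  …******[*]-----|

1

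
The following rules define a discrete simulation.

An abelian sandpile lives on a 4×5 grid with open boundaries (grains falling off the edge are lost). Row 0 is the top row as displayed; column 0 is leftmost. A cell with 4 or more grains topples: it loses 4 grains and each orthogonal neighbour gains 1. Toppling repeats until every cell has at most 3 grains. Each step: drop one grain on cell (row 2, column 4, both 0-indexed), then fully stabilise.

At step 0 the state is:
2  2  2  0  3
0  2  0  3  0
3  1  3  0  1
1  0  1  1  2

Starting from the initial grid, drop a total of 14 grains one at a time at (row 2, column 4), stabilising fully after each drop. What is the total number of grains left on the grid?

32

step 0: 2  2  2  0  3
0  2  0  3  0
3  1  3  0  1
1  0  1  1  2
step 1: 2  2  2  0  3
0  2  0  3  0
3  1  3  0  2
1  0  1  1  2
step 2: 2  2  2  0  3
0  2  0  3  0
3  1  3  0  3
1  0  1  1  2
step 3: 2  2  2  0  3
0  2  0  3  1
3  1  3  1  0
1  0  1  1  3
step 4: 2  2  2  0  3
0  2  0  3  1
3  1  3  1  1
1  0  1  1  3
step 5: 2  2  2  0  3
0  2  0  3  1
3  1  3  1  2
1  0  1  1  3
step 6: 2  2  2  0  3
0  2  0  3  1
3  1  3  1  3
1  0  1  1  3
step 7: 2  2  2  0  3
0  2  0  3  2
3  1  3  2  1
1  0  1  2  0
step 8: 2  2  2  0  3
0  2  0  3  2
3  1  3  2  2
1  0  1  2  0
step 9: 2  2  2  0  3
0  2  0  3  2
3  1  3  2  3
1  0  1  2  0
step 10: 2  2  2  0  3
0  2  0  3  3
3  1  3  3  0
1  0  1  2  1
step 11: 2  2  2  0  3
0  2  0  3  3
3  1  3  3  1
1  0  1  2  1
step 12: 2  2  2  0  3
0  2  0  3  3
3  1  3  3  2
1  0  1  2  1
step 13: 2  2  2  0  3
0  2  0  3  3
3  1  3  3  3
1  0  1  2  1
step 14: 2  2  2  2  0
0  2  2  1  2
3  2  0  2  2
1  0  2  3  2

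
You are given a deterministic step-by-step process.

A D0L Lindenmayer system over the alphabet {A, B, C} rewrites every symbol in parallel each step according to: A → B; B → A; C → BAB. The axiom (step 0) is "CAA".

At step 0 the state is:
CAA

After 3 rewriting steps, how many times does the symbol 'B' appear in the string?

step 0: CAA
step 1: BABBB
step 2: ABAAA
step 3: BABBB

4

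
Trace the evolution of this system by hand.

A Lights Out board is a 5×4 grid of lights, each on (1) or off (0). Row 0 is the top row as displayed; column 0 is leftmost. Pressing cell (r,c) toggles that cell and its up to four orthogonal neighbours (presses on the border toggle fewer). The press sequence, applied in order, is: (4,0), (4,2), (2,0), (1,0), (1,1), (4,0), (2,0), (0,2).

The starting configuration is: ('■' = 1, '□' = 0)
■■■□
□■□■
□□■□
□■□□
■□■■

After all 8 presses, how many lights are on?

11

[0] ■■■□
□■□■
□□■□
□■□□
■□■■
[1] ■■■□
□■□■
□□■□
■■□□
□■■■
[2] ■■■□
□■□■
□□■□
■■■□
□□□□
[3] ■■■□
■■□■
■■■□
□■■□
□□□□
[4] □■■□
□□□■
□■■□
□■■□
□□□□
[5] □□■□
■■■■
□□■□
□■■□
□□□□
[6] □□■□
■■■■
□□■□
■■■□
■■□□
[7] □□■□
□■■■
■■■□
□■■□
■■□□
[8] □■□■
□■□■
■■■□
□■■□
■■□□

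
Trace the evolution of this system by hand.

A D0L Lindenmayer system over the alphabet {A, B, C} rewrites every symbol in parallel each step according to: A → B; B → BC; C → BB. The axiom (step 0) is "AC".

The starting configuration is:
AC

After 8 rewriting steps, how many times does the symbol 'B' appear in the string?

255

0) AC
1) BBB
2) BCBCBC
3) BCBBBCBBBCBB
4) BCBBBCBCBCBBBCBCBCBBBCBC
5) BCBBBCBCBCBBBCBBBCBBBCBCBCBBBCBBBCBBBCBCBCBBBCBB
6) BCBBBCBCBCBBBCBBBCBBBCBCBCBBBCBCBCBBBCBCBCBBBCBBBCBBBCBCBCBBBCBCBCBBBCBCBCBBBCBBBCBBBCBCBCBBBCBC
7) BCBBBCBCBCBBBCBBBCBBBCBCBCBBBCBCBCBBBCBCBCBBBCBBBCBBBCBCBC…BCBCBBBCBBBCBBBCBCBCBBBCBCBCBBBCBCBCBBBCBBBCBBBCBCBCBBBCBB  (len 192)
8) BCBBBCBCBCBBBCBBBCBBBCBCBCBBBCBCBCBBBCBCBCBBBCBBBCBBBCBCBC…BCBCBBBCBBBCBBBCBCBCBBBCBCBCBBBCBCBCBBBCBBBCBBBCBCBCBBBCBC  (len 384)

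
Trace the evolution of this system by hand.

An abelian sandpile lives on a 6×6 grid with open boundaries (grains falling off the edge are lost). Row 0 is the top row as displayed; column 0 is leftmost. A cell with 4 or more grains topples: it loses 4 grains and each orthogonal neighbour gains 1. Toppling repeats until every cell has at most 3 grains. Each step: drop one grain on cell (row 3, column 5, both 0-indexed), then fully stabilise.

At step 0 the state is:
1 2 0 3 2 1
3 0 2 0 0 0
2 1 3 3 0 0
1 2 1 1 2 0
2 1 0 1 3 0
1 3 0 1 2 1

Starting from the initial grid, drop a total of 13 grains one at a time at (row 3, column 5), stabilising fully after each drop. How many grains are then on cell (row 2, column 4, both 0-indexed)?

1

t=0: 1 2 0 3 2 1
3 0 2 0 0 0
2 1 3 3 0 0
1 2 1 1 2 0
2 1 0 1 3 0
1 3 0 1 2 1
t=1: 1 2 0 3 2 1
3 0 2 0 0 0
2 1 3 3 0 0
1 2 1 1 2 1
2 1 0 1 3 0
1 3 0 1 2 1
t=2: 1 2 0 3 2 1
3 0 2 0 0 0
2 1 3 3 0 0
1 2 1 1 2 2
2 1 0 1 3 0
1 3 0 1 2 1
t=3: 1 2 0 3 2 1
3 0 2 0 0 0
2 1 3 3 0 0
1 2 1 1 2 3
2 1 0 1 3 0
1 3 0 1 2 1
t=4: 1 2 0 3 2 1
3 0 2 0 0 0
2 1 3 3 0 1
1 2 1 1 3 0
2 1 0 1 3 1
1 3 0 1 2 1
t=5: 1 2 0 3 2 1
3 0 2 0 0 0
2 1 3 3 0 1
1 2 1 1 3 1
2 1 0 1 3 1
1 3 0 1 2 1
t=6: 1 2 0 3 2 1
3 0 2 0 0 0
2 1 3 3 0 1
1 2 1 1 3 2
2 1 0 1 3 1
1 3 0 1 2 1
t=7: 1 2 0 3 2 1
3 0 2 0 0 0
2 1 3 3 0 1
1 2 1 1 3 3
2 1 0 1 3 1
1 3 0 1 2 1
t=8: 1 2 0 3 2 1
3 0 2 0 0 0
2 1 3 3 1 2
1 2 1 2 1 1
2 1 0 2 0 3
1 3 0 1 3 1
t=9: 1 2 0 3 2 1
3 0 2 0 0 0
2 1 3 3 1 2
1 2 1 2 1 2
2 1 0 2 0 3
1 3 0 1 3 1
t=10: 1 2 0 3 2 1
3 0 2 0 0 0
2 1 3 3 1 2
1 2 1 2 1 3
2 1 0 2 0 3
1 3 0 1 3 1
t=11: 1 2 0 3 2 1
3 0 2 0 0 0
2 1 3 3 1 3
1 2 1 2 2 1
2 1 0 2 1 0
1 3 0 1 3 2
t=12: 1 2 0 3 2 1
3 0 2 0 0 0
2 1 3 3 1 3
1 2 1 2 2 2
2 1 0 2 1 0
1 3 0 1 3 2
t=13: 1 2 0 3 2 1
3 0 2 0 0 0
2 1 3 3 1 3
1 2 1 2 2 3
2 1 0 2 1 0
1 3 0 1 3 2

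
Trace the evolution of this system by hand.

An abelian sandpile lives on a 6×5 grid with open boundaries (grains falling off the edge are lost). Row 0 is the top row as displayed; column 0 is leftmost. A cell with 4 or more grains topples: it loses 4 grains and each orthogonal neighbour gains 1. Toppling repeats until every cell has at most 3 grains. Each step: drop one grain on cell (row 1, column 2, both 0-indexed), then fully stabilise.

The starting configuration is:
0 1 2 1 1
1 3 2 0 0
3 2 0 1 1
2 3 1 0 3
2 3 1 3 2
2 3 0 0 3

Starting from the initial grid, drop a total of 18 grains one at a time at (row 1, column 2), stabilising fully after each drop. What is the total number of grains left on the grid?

53

[0] 0 1 2 1 1
1 3 2 0 0
3 2 0 1 1
2 3 1 0 3
2 3 1 3 2
2 3 0 0 3
[1] 0 1 2 1 1
1 3 3 0 0
3 2 0 1 1
2 3 1 0 3
2 3 1 3 2
2 3 0 0 3
[2] 0 2 3 1 1
2 0 1 1 0
3 3 1 1 1
2 3 1 0 3
2 3 1 3 2
2 3 0 0 3
[3] 0 2 3 1 1
2 0 2 1 0
3 3 1 1 1
2 3 1 0 3
2 3 1 3 2
2 3 0 0 3
[4] 0 2 3 1 1
2 0 3 1 0
3 3 1 1 1
2 3 1 0 3
2 3 1 3 2
2 3 0 0 3
[5] 0 3 0 2 1
2 1 1 2 0
3 3 2 1 1
2 3 1 0 3
2 3 1 3 2
2 3 0 0 3
[6] 0 3 0 2 1
2 1 2 2 0
3 3 2 1 1
2 3 1 0 3
2 3 1 3 2
2 3 0 0 3
[7] 0 3 0 2 1
2 1 3 2 0
3 3 2 1 1
2 3 1 0 3
2 3 1 3 2
2 3 0 0 3
[8] 0 3 1 2 1
2 2 0 3 0
3 3 3 1 1
2 3 1 0 3
2 3 1 3 2
2 3 0 0 3
[9] 0 3 1 2 1
2 2 1 3 0
3 3 3 1 1
2 3 1 0 3
2 3 1 3 2
2 3 0 0 3
[10] 0 3 1 2 1
2 2 2 3 0
3 3 3 1 1
2 3 1 0 3
2 3 1 3 2
2 3 0 0 3
[11] 0 3 1 2 1
2 2 3 3 0
3 3 3 1 1
2 3 1 0 3
2 3 1 3 2
2 3 0 0 3
[12] 2 0 3 3 1
0 2 3 0 1
2 3 1 3 1
1 2 3 0 3
1 2 2 3 2
0 1 1 0 3
[13] 2 1 1 0 2
0 3 1 2 1
2 3 2 3 1
1 2 3 0 3
1 2 2 3 2
0 1 1 0 3
[14] 2 1 1 0 2
0 3 2 2 1
2 3 2 3 1
1 2 3 0 3
1 2 2 3 2
0 1 1 0 3
[15] 2 1 1 0 2
0 3 3 2 1
2 3 2 3 1
1 2 3 0 3
1 2 2 3 2
0 1 1 0 3
[16] 2 2 2 1 2
1 1 3 0 2
3 2 2 1 2
2 0 1 2 3
1 3 3 3 2
0 1 1 0 3
[17] 2 2 3 1 2
1 2 0 1 2
3 2 3 1 2
2 0 1 2 3
1 3 3 3 2
0 1 1 0 3
[18] 2 2 3 1 2
1 2 1 1 2
3 2 3 1 2
2 0 1 2 3
1 3 3 3 2
0 1 1 0 3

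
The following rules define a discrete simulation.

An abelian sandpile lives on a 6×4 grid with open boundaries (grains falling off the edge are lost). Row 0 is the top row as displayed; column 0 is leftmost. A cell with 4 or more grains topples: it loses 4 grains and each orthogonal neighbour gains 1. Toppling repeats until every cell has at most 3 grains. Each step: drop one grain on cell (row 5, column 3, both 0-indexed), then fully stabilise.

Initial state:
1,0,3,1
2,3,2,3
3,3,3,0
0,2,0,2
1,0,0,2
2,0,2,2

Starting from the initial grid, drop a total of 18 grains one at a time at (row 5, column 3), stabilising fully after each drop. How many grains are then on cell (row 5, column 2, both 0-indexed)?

0) 1,0,3,1
2,3,2,3
3,3,3,0
0,2,0,2
1,0,0,2
2,0,2,2
1) 1,0,3,1
2,3,2,3
3,3,3,0
0,2,0,2
1,0,0,2
2,0,2,3
2) 1,0,3,1
2,3,2,3
3,3,3,0
0,2,0,2
1,0,0,3
2,0,3,0
3) 1,0,3,1
2,3,2,3
3,3,3,0
0,2,0,2
1,0,0,3
2,0,3,1
4) 1,0,3,1
2,3,2,3
3,3,3,0
0,2,0,2
1,0,0,3
2,0,3,2
5) 1,0,3,1
2,3,2,3
3,3,3,0
0,2,0,2
1,0,0,3
2,0,3,3
6) 1,0,3,1
2,3,2,3
3,3,3,0
0,2,0,3
1,0,2,0
2,1,0,2
7) 1,0,3,1
2,3,2,3
3,3,3,0
0,2,0,3
1,0,2,0
2,1,0,3
8) 1,0,3,1
2,3,2,3
3,3,3,0
0,2,0,3
1,0,2,1
2,1,1,0
9) 1,0,3,1
2,3,2,3
3,3,3,0
0,2,0,3
1,0,2,1
2,1,1,1
10) 1,0,3,1
2,3,2,3
3,3,3,0
0,2,0,3
1,0,2,1
2,1,1,2
11) 1,0,3,1
2,3,2,3
3,3,3,0
0,2,0,3
1,0,2,1
2,1,1,3
12) 1,0,3,1
2,3,2,3
3,3,3,0
0,2,0,3
1,0,2,2
2,1,2,0
13) 1,0,3,1
2,3,2,3
3,3,3,0
0,2,0,3
1,0,2,2
2,1,2,1
14) 1,0,3,1
2,3,2,3
3,3,3,0
0,2,0,3
1,0,2,2
2,1,2,2
15) 1,0,3,1
2,3,2,3
3,3,3,0
0,2,0,3
1,0,2,2
2,1,2,3
16) 1,0,3,1
2,3,2,3
3,3,3,0
0,2,0,3
1,0,2,3
2,1,3,0
17) 1,0,3,1
2,3,2,3
3,3,3,0
0,2,0,3
1,0,2,3
2,1,3,1
18) 1,0,3,1
2,3,2,3
3,3,3,0
0,2,0,3
1,0,2,3
2,1,3,2

3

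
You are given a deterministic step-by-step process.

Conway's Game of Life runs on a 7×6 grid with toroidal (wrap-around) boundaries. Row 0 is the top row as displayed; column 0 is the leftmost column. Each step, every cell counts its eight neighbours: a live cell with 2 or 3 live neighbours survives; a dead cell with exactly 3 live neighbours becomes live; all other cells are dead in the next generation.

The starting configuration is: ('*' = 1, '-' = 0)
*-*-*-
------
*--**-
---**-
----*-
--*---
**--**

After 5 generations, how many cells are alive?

t=0: *-*-*-
------
*--**-
---**-
----*-
--*---
**--**
t=1: *--**-
-*--*-
---***
------
----*-
**-**-
*-*-*-
t=2: *-*-*-
*-*---
---***
---*-*
---***
***-*-
*-*---
t=3: *-*---
*-*---
*-**-*
*-*---
-*----
*-*-*-
*-*---
t=4: *-**-*
*-*---
*-**-*
*-**-*
*-**-*
*-**-*
*-*---
t=5: *-**-*
------
------
------
------
------
------

4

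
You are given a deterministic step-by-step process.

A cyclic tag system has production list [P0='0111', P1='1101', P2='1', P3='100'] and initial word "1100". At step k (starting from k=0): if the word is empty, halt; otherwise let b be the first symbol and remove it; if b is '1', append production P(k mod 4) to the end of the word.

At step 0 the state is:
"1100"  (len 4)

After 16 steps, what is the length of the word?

gen 0: "1100"  (len 4)
gen 1: "1000111"  (len 7)
gen 2: "0001111101"  (len 10)
gen 3: "001111101"  (len 9)
gen 4: "01111101"  (len 8)
gen 5: "1111101"  (len 7)
gen 6: "1111011101"  (len 10)
gen 7: "1110111011"  (len 10)
gen 8: "110111011100"  (len 12)
gen 9: "101110111000111"  (len 15)
gen 10: "011101110001111101"  (len 18)
gen 11: "11101110001111101"  (len 17)
gen 12: "1101110001111101100"  (len 19)
gen 13: "1011100011111011000111"  (len 22)
gen 14: "0111000111110110001111101"  (len 25)
gen 15: "111000111110110001111101"  (len 24)
gen 16: "11000111110110001111101100"  (len 26)

26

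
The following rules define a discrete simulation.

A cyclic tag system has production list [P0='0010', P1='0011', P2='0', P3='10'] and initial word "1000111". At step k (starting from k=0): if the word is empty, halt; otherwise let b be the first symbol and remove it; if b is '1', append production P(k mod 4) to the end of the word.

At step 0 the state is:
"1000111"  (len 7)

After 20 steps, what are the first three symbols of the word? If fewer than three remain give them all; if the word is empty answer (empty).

001

t=0: "1000111"  (len 7)
t=1: "0001110010"  (len 10)
t=2: "001110010"  (len 9)
t=3: "01110010"  (len 8)
t=4: "1110010"  (len 7)
t=5: "1100100010"  (len 10)
t=6: "1001000100011"  (len 13)
t=7: "0010001000110"  (len 13)
t=8: "010001000110"  (len 12)
t=9: "10001000110"  (len 11)
t=10: "00010001100011"  (len 14)
t=11: "0010001100011"  (len 13)
t=12: "010001100011"  (len 12)
t=13: "10001100011"  (len 11)
t=14: "00011000110011"  (len 14)
t=15: "0011000110011"  (len 13)
t=16: "011000110011"  (len 12)
t=17: "11000110011"  (len 11)
t=18: "10001100110011"  (len 14)
t=19: "00011001100110"  (len 14)
t=20: "0011001100110"  (len 13)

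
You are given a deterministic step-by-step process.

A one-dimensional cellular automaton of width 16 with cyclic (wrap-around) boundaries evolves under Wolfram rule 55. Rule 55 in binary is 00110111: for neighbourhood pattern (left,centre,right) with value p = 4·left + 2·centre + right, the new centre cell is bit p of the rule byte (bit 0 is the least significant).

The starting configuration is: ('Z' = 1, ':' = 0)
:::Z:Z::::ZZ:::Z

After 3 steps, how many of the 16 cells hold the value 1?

14

t=0: :::Z:Z::::ZZ:::Z
t=1: ZZZZZZZZZZ::ZZZZ
t=2: ::::::::::ZZ::::
t=3: ZZZZZZZZZZ::ZZZZ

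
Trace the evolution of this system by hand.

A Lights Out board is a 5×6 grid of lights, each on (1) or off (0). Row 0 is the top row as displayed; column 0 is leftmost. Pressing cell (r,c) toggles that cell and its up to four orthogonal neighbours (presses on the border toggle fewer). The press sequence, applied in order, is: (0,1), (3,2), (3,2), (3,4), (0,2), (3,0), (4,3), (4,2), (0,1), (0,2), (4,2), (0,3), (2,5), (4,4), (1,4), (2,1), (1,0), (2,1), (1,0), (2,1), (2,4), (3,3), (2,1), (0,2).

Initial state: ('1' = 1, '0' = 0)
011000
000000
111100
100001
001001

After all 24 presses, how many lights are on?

12

0) 011000
000000
111100
100001
001001
1) 100000
010000
111100
100001
001001
2) 100000
010000
110100
111101
000001
3) 100000
010000
111100
100001
001001
4) 100000
010000
111110
100110
001011
5) 111100
011000
111110
100110
001011
6) 111100
011000
011110
010110
101011
7) 111100
011000
011110
010010
100101
8) 111100
011000
011110
011010
111001
9) 000100
001000
011110
011010
111001
10) 011000
000000
011110
011010
111001
11) 011000
000000
011110
010010
100101
12) 010110
000100
011110
010010
100101
13) 010110
000101
011101
010011
100101
14) 010110
000101
011101
010001
100010
15) 010100
000010
011111
010001
100010
16) 010100
010010
100111
000001
100010
17) 110100
100010
000111
000001
100010
18) 110100
110010
111111
010001
100010
19) 010100
000010
011111
010001
100010
20) 010100
010010
100111
000001
100010
21) 010100
010000
100000
000011
100010
22) 010100
010000
100100
001101
100110
23) 010100
000000
011100
011101
100110
24) 001000
001000
011100
011101
100110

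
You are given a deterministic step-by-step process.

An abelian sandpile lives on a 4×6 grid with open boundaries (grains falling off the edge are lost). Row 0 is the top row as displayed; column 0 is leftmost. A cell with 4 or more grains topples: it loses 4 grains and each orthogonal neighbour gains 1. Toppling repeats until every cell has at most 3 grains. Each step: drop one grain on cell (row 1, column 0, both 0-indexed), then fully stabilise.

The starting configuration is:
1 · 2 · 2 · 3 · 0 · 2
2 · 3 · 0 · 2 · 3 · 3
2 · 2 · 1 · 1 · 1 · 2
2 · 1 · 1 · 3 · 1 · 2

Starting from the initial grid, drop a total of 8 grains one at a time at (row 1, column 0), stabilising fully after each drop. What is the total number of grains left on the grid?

43

t=0: 1 · 2 · 2 · 3 · 0 · 2
2 · 3 · 0 · 2 · 3 · 3
2 · 2 · 1 · 1 · 1 · 2
2 · 1 · 1 · 3 · 1 · 2
t=1: 1 · 2 · 2 · 3 · 0 · 2
3 · 3 · 0 · 2 · 3 · 3
2 · 2 · 1 · 1 · 1 · 2
2 · 1 · 1 · 3 · 1 · 2
t=2: 2 · 3 · 2 · 3 · 0 · 2
1 · 0 · 1 · 2 · 3 · 3
3 · 3 · 1 · 1 · 1 · 2
2 · 1 · 1 · 3 · 1 · 2
t=3: 2 · 3 · 2 · 3 · 0 · 2
2 · 0 · 1 · 2 · 3 · 3
3 · 3 · 1 · 1 · 1 · 2
2 · 1 · 1 · 3 · 1 · 2
t=4: 2 · 3 · 2 · 3 · 0 · 2
3 · 0 · 1 · 2 · 3 · 3
3 · 3 · 1 · 1 · 1 · 2
2 · 1 · 1 · 3 · 1 · 2
t=5: 3 · 3 · 2 · 3 · 0 · 2
1 · 2 · 1 · 2 · 3 · 3
1 · 0 · 2 · 1 · 1 · 2
3 · 2 · 1 · 3 · 1 · 2
t=6: 3 · 3 · 2 · 3 · 0 · 2
2 · 2 · 1 · 2 · 3 · 3
1 · 0 · 2 · 1 · 1 · 2
3 · 2 · 1 · 3 · 1 · 2
t=7: 3 · 3 · 2 · 3 · 0 · 2
3 · 2 · 1 · 2 · 3 · 3
1 · 0 · 2 · 1 · 1 · 2
3 · 2 · 1 · 3 · 1 · 2
t=8: 1 · 1 · 3 · 3 · 0 · 2
2 · 0 · 2 · 2 · 3 · 3
2 · 1 · 2 · 1 · 1 · 2
3 · 2 · 1 · 3 · 1 · 2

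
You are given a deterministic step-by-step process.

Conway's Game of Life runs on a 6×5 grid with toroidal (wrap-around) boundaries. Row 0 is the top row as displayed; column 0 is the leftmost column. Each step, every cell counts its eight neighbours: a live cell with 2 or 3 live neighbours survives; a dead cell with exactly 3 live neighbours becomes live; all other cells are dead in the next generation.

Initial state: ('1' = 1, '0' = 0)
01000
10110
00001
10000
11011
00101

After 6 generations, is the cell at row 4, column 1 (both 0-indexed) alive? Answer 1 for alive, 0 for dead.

1

step 0: 01000
10110
00001
10000
11011
00101
step 1: 11001
11111
11011
01010
01110
00101
step 2: 00000
00000
00000
00000
11001
00001
step 3: 00000
00000
00000
10000
10001
00001
step 4: 00000
00000
00000
10001
10001
10001
step 5: 00000
00000
00000
10001
01010
10001
step 6: 00000
00000
00000
10001
01010
10001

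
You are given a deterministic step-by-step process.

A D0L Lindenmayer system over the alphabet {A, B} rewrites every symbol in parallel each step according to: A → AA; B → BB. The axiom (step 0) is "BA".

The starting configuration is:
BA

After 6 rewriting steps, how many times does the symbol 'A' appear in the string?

0) BA
1) BBAA
2) BBBBAAAA
3) BBBBBBBBAAAAAAAA
4) BBBBBBBBBBBBBBBBAAAAAAAAAAAAAAAA
5) BBBBBBBBBBBBBBBBBBBBBBBBBBBBBBBBAAAAAAAAAAAAAAAAAAAAAAAAAAAAAAAA
6) BBBBBBBBBBBBBBBBBBBBBBBBBBBBBBBBBBBBBBBBBBBBBBBBBBBBBBBBBB…AAAAAAAAAAAAAAAAAAAAAAAAAAAAAAAAAAAAAAAAAAAAAAAAAAAAAAAAAA  (len 128)

64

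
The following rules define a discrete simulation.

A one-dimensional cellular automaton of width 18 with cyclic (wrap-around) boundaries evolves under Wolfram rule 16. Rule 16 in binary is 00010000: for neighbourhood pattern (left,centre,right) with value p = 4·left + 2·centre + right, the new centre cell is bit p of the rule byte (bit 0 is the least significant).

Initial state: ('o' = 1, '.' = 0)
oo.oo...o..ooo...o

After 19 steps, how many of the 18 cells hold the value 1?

3

t=0: oo.oo...o..ooo...o
t=1: .....o...o....o...
t=2: ......o...o....o..
t=3: .......o...o....o.
t=4: ........o...o....o
t=5: o........o...o....
t=6: .o........o...o...
t=7: ..o........o...o..
t=8: ...o........o...o.
t=9: ....o........o...o
t=10: o....o........o...
t=11: .o....o........o..
t=12: ..o....o........o.
t=13: ...o....o........o
t=14: o...o....o........
t=15: .o...o....o.......
t=16: ..o...o....o......
t=17: ...o...o....o.....
t=18: ....o...o....o....
t=19: .....o...o....o...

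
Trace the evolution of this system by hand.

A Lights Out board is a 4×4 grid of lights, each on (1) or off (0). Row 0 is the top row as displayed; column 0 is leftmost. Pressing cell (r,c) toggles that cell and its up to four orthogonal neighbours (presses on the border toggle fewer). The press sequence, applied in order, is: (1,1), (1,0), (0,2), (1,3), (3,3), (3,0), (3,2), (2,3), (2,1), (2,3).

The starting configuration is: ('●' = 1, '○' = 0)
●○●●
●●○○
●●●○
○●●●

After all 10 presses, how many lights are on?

k=0  ●○●●
●●○○
●●●○
○●●●
k=1  ●●●●
○○●○
●○●○
○●●●
k=2  ○●●●
●●●○
○○●○
○●●●
k=3  ○○○○
●●○○
○○●○
○●●●
k=4  ○○○●
●●●●
○○●●
○●●●
k=5  ○○○●
●●●●
○○●○
○●○○
k=6  ○○○●
●●●●
●○●○
●○○○
k=7  ○○○●
●●●●
●○○○
●●●●
k=8  ○○○●
●●●○
●○●●
●●●○
k=9  ○○○●
●○●○
○●○●
●○●○
k=10  ○○○●
●○●●
○●●○
●○●●

9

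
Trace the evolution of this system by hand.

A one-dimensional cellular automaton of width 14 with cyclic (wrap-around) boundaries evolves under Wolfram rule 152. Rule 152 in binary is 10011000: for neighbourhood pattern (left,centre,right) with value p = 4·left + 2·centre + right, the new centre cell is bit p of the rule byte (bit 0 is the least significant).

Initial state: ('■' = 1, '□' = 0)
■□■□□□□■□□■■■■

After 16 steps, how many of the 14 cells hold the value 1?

3

step 0: ■□■□□□□■□□■■■■
step 1: □□□■□□□□■□■■■■
step 2: ■□□□■□□□□□■■■□
step 3: □■□□□■□□□□■■□□
step 4: □□■□□□■□□□■□■□
step 5: □□□■□□□■□□□□□■
step 6: ■□□□■□□□■□□□□□
step 7: □■□□□■□□□■□□□□
step 8: □□■□□□■□□□■□□□
step 9: □□□■□□□■□□□■□□
step 10: □□□□■□□□■□□□■□
step 11: □□□□□■□□□■□□□■
step 12: ■□□□□□■□□□■□□□
step 13: □■□□□□□■□□□■□□
step 14: □□■□□□□□■□□□■□
step 15: □□□■□□□□□■□□□■
step 16: ■□□□■□□□□□■□□□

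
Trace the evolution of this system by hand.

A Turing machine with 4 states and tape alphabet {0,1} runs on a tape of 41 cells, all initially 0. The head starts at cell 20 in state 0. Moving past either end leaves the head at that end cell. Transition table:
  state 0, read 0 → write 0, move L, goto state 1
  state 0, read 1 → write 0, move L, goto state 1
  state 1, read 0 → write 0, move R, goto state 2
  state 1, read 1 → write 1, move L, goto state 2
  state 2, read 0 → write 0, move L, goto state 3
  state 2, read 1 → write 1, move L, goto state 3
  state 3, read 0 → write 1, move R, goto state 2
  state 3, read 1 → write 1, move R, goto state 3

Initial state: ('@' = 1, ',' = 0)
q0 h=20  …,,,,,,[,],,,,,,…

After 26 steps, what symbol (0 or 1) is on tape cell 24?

1

[0] q0 h=20  …,,,,,,[,],,,,,,…
[1] q1 h=19  …,,,,,,[,],,,,,,…
[2] q2 h=20  …,,,,,,[,],,,,,,…
[3] q3 h=19  …,,,,,,[,],,,,,,…
[4] q2 h=20  …,,,,,@[,],,,,,,…
[5] q3 h=19  …,,,,,,[@],,,,,,…
[6] q3 h=20  …,,,,,@[,],,,,,,…
[7] q2 h=21  …,,,,@@[,],,,,,,…
[8] q3 h=20  …,,,,,@[@],,,,,,…
[9] q3 h=21  …,,,,@@[,],,,,,,…
[10] q2 h=22  …,,,@@@[,],,,,,,…
[11] q3 h=21  …,,,,@@[@],,,,,,…
[12] q3 h=22  …,,,@@@[,],,,,,,…
[13] q2 h=23  …,,@@@@[,],,,,,,…
[14] q3 h=22  …,,,@@@[@],,,,,,…
[15] q3 h=23  …,,@@@@[,],,,,,,…
[16] q2 h=24  …,@@@@@[,],,,,,,…
[17] q3 h=23  …,,@@@@[@],,,,,,…
[18] q3 h=24  …,@@@@@[,],,,,,,…
[19] q2 h=25  …@@@@@@[,],,,,,,…
[20] q3 h=24  …,@@@@@[@],,,,,,…
[21] q3 h=25  …@@@@@@[,],,,,,,…
[22] q2 h=26  …@@@@@@[,],,,,,,…
[23] q3 h=25  …@@@@@@[@],,,,,,…
[24] q3 h=26  …@@@@@@[,],,,,,,…
[25] q2 h=27  …@@@@@@[,],,,,,,…
[26] q3 h=26  …@@@@@@[@],,,,,,…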